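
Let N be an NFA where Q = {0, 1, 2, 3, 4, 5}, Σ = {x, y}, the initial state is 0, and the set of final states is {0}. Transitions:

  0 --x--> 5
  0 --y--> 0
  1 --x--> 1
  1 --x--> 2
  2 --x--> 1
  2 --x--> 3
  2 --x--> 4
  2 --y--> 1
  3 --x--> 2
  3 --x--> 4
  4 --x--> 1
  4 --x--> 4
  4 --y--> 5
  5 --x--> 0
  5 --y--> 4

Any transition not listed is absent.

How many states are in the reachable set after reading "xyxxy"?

Start in {0}.
Read 'x': 0→{5}; now {5}.
Read 'y': 5→{4}; now {4}.
Read 'x': 4→{1, 4}; now {1, 4}.
Read 'x': 1→{1, 2}, 4→{1, 4}; now {1, 2, 4}.
Read 'y': 1→∅, 2→{1}, 4→{5}; now {1, 5}.
That set has 2 states.

2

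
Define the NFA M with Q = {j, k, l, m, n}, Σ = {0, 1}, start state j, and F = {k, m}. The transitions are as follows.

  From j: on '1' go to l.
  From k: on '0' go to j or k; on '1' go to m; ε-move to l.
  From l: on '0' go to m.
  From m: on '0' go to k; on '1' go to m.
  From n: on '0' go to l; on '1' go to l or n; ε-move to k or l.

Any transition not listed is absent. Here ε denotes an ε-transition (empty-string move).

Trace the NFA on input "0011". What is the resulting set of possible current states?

∅

Start in {j}.
Read '0': {j} → ∅.
The set is empty and remains empty for the remaining 3 symbols.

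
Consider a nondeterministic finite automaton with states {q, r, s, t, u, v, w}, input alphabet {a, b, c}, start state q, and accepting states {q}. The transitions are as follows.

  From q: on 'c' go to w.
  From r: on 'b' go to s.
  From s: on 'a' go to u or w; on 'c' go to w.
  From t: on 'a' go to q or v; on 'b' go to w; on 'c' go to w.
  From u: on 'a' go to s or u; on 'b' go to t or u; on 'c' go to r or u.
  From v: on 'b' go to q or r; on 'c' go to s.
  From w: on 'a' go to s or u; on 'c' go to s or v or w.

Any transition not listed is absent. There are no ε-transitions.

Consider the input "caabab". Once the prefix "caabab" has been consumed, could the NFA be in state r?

Start in {q}.
Read 'c': q→{w}; now {w}.
Read 'a': w→{s, u}; now {s, u}.
Read 'a': s→{u, w}, u→{s, u}; now {s, u, w}.
Read 'b': s→∅, u→{t, u}, w→∅; now {t, u}.
Read 'a': t→{q, v}, u→{s, u}; now {q, s, u, v}.
Read 'b': q→∅, s→∅, u→{t, u}, v→{q, r}; now {q, r, t, u}.
State r is in {q, r, t, u}.

Yes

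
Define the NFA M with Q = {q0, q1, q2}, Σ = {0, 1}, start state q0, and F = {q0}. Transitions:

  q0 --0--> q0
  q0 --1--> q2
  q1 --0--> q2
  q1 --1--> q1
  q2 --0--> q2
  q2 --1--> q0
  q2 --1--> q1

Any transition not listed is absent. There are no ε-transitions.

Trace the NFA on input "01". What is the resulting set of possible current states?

{q2}

Start in {q0}.
Read '0': q0→{q0}; now {q0}.
Read '1': q0→{q2}; now {q2}.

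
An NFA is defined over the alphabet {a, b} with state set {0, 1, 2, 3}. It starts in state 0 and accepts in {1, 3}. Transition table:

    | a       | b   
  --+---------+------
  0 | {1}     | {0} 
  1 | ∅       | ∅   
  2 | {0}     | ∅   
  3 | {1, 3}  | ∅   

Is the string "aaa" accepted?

No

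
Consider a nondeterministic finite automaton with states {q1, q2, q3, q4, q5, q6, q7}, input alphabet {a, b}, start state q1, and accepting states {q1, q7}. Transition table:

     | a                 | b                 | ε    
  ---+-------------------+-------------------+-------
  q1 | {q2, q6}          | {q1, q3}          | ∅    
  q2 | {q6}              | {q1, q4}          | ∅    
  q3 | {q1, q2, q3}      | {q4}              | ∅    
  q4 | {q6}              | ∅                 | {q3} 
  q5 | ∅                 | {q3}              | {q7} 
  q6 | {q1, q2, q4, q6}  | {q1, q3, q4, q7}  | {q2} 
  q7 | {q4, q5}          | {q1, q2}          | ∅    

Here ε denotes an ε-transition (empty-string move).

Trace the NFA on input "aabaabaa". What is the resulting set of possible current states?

Start in {q1}.
Read 'a': {q1} → {q2, q6}.
Read 'a': {q2, q6} → {q1, q2, q3, q4, q6}.
Read 'b': {q1, q2, q3, q4, q6} → {q1, q3, q4, q7}.
Read 'a': {q1, q3, q4, q7} → {q1, q2, q3, q4, q5, q6, q7}.
Read 'a': {q1, q2, q3, q4, q5, q6, q7} → {q1, q2, q3, q4, q5, q6, q7}.
Read 'b': {q1, q2, q3, q4, q5, q6, q7} → {q1, q2, q3, q4, q7}.
Read 'a': {q1, q2, q3, q4, q7} → {q1, q2, q3, q4, q5, q6, q7}.
Read 'a': {q1, q2, q3, q4, q5, q6, q7} → {q1, q2, q3, q4, q5, q6, q7}.

{q1, q2, q3, q4, q5, q6, q7}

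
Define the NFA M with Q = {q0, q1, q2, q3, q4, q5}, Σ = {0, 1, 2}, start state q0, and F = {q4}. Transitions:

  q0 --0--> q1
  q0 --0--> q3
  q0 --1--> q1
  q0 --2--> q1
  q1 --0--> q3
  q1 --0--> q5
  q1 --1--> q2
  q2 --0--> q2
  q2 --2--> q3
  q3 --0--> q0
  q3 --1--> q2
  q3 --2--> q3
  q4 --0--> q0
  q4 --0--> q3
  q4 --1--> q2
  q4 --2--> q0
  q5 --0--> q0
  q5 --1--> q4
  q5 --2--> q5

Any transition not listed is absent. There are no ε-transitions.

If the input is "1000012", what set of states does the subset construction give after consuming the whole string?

{q0, q3}

Start in {q0}.
Read '1': q0→{q1}; now {q1}.
Read '0': q1→{q3, q5}; now {q3, q5}.
Read '0': q3→{q0}, q5→{q0}; now {q0}.
Read '0': q0→{q1, q3}; now {q1, q3}.
Read '0': q1→{q3, q5}, q3→{q0}; now {q0, q3, q5}.
Read '1': q0→{q1}, q3→{q2}, q5→{q4}; now {q1, q2, q4}.
Read '2': q1→∅, q2→{q3}, q4→{q0}; now {q0, q3}.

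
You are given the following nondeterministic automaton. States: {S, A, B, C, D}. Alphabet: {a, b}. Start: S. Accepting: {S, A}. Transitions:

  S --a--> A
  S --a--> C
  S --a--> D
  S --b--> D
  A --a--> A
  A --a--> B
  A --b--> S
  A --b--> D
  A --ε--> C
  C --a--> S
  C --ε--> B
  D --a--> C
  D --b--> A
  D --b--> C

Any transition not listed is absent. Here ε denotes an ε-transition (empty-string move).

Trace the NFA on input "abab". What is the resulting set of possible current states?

Start in {S}.
Read 'a': S→{A, C, D}; union {A, C, D}; ε-closure = {A, B, C, D}.
Read 'b': A→{S, D}, B→∅, C→∅, D→{A, C}; union {S, A, C, D}; ε-closure = {S, A, B, C, D}.
Read 'a': S→{A, C, D}, A→{A, B}, B→∅, C→{S}, D→{C}; now {S, A, B, C, D}.
Read 'b': S→{D}, A→{S, D}, B→∅, C→∅, D→{A, C}; union {S, A, C, D}; ε-closure = {S, A, B, C, D}.

{S, A, B, C, D}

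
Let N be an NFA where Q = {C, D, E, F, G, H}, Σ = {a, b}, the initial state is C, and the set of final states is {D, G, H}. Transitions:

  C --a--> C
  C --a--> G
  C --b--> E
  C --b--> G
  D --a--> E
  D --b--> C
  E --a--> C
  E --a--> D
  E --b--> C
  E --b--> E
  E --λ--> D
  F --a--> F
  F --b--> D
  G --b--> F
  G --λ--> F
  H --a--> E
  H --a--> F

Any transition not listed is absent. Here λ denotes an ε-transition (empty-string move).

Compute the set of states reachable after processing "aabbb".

Start in {C}.
Read 'a': {C} → {C, F, G}.
Read 'a': {C, F, G} → {C, F, G}.
Read 'b': {C, F, G} → {D, E, F, G}.
Read 'b': {D, E, F, G} → {C, D, E, F}.
Read 'b': {C, D, E, F} → {C, D, E, F, G}.

{C, D, E, F, G}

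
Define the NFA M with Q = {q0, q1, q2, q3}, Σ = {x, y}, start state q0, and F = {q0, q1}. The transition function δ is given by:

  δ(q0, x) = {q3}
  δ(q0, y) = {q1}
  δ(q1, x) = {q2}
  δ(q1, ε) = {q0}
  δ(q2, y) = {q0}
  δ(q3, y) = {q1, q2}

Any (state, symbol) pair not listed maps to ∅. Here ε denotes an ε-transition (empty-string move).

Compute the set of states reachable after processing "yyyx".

Start in {q0}.
Read 'y': q0→{q1}; union {q1}; ε-closure = {q0, q1}.
Read 'y': q0→{q1}, q1→∅; union {q1}; ε-closure = {q0, q1}.
Read 'y': q0→{q1}, q1→∅; union {q1}; ε-closure = {q0, q1}.
Read 'x': q0→{q3}, q1→{q2}; now {q2, q3}.

{q2, q3}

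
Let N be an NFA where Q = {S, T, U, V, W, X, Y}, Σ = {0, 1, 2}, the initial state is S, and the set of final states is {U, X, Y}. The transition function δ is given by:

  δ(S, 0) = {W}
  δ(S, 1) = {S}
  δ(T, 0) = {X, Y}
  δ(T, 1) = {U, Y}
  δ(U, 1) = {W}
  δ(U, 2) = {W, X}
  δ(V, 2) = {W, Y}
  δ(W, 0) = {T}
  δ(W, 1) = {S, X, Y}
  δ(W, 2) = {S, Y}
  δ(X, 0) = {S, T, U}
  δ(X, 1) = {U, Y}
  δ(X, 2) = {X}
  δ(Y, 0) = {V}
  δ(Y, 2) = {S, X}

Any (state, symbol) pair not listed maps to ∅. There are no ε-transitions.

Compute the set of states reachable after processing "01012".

Start in {S}.
Read '0': S→{W}; now {W}.
Read '1': W→{S, X, Y}; now {S, X, Y}.
Read '0': S→{W}, X→{S, T, U}, Y→{V}; now {S, T, U, V, W}.
Read '1': S→{S}, T→{U, Y}, U→{W}, V→∅, W→{S, X, Y}; now {S, U, W, X, Y}.
Read '2': S→∅, U→{W, X}, W→{S, Y}, X→{X}, Y→{S, X}; now {S, W, X, Y}.

{S, W, X, Y}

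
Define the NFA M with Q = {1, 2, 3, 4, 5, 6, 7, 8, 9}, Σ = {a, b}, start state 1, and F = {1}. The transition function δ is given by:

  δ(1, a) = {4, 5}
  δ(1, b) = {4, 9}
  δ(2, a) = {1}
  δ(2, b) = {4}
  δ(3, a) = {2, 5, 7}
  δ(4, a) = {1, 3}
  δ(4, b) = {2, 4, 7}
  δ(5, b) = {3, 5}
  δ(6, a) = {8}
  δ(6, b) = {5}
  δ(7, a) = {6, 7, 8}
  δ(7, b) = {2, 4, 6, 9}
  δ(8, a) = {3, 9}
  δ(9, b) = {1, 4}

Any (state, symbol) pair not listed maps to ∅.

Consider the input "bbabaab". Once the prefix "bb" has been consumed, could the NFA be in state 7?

Start in {1}.
Read 'b': {1} → {4, 9}.
Read 'b': {4, 9} → {1, 2, 4, 7}.
State 7 is in {1, 2, 4, 7}.

Yes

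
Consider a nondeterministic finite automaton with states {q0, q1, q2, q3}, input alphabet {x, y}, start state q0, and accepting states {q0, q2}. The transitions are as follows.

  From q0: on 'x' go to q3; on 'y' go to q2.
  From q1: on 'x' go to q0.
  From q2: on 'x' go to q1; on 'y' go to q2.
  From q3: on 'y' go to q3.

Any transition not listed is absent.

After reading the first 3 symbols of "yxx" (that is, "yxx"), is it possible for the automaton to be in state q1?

Start in {q0}.
Read 'y': q0→{q2}; now {q2}.
Read 'x': q2→{q1}; now {q1}.
Read 'x': q1→{q0}; now {q0}.
State q1 is not in {q0}.

No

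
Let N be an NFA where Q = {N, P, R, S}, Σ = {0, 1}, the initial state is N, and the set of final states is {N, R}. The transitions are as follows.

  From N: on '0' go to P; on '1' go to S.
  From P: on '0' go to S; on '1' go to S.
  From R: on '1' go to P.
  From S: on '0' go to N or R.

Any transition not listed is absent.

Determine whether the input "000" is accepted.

Yes

Start in {N}.
Read '0': {N} → {P}.
Read '0': {P} → {S}.
Read '0': {S} → {N, R}.
The final set {N, R} contains the accepting states N, R.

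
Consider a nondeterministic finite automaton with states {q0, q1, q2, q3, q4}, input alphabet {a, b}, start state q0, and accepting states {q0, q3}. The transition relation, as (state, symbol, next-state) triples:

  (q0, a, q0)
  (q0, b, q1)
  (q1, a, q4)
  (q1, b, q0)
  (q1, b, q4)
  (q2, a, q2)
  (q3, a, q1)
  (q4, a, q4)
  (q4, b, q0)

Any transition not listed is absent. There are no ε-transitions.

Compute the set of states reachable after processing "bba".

{q0, q4}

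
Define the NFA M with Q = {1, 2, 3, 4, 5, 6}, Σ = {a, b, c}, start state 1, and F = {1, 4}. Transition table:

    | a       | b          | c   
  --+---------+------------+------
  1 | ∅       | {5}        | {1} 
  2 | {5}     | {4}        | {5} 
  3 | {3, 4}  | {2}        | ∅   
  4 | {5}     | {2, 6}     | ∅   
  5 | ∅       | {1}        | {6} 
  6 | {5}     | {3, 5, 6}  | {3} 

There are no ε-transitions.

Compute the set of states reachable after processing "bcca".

{3, 4}

Start in {1}.
Read 'b': {1} → {5}.
Read 'c': {5} → {6}.
Read 'c': {6} → {3}.
Read 'a': {3} → {3, 4}.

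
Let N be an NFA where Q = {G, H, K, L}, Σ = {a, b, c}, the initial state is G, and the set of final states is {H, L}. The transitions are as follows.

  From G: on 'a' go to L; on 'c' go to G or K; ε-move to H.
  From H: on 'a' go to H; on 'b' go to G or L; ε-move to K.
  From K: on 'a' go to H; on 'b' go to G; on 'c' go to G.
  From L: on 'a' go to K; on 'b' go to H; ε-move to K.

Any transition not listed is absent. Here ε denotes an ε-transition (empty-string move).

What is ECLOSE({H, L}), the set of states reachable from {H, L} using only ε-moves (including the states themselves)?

Begin with {H, L}.
ε-move H → K; add K.

{H, K, L}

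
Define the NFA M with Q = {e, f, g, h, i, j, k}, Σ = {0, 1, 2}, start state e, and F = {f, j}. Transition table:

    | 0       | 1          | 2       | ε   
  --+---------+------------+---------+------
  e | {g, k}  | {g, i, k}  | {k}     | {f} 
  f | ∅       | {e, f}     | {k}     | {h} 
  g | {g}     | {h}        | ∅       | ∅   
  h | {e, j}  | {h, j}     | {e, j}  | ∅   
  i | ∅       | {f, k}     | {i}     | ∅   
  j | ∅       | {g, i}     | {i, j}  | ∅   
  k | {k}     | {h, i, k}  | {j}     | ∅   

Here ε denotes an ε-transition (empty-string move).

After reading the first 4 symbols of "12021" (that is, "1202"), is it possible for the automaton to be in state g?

No

Start: ε-closure({e}) = {e, f, h}.
Read '1': {e, f, h} → {e, f, g, h, i, j, k}.
Read '2': {e, f, g, h, i, j, k} → {e, f, h, i, j, k}.
Read '0': {e, f, h, i, j, k} → {e, f, g, h, j, k}.
Read '2': {e, f, g, h, j, k} → {e, f, h, i, j, k}.
State g is not in {e, f, h, i, j, k}.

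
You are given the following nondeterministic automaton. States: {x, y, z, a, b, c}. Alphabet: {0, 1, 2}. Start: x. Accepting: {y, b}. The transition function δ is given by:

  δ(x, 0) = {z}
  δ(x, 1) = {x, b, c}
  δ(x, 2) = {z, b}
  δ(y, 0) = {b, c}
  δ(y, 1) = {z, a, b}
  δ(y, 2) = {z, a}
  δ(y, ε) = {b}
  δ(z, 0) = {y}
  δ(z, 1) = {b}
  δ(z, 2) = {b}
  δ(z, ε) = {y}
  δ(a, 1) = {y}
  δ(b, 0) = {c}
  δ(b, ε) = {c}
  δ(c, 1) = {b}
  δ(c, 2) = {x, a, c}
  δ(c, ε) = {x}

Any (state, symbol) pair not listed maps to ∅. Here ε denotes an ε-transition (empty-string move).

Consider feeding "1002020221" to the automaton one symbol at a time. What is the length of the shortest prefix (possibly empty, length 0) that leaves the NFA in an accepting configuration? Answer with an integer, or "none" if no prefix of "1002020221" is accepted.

1

Start in {x}.
Read '1': {x} → {x, b, c}.
None of the earlier sets intersect F, but {x, b, c} does.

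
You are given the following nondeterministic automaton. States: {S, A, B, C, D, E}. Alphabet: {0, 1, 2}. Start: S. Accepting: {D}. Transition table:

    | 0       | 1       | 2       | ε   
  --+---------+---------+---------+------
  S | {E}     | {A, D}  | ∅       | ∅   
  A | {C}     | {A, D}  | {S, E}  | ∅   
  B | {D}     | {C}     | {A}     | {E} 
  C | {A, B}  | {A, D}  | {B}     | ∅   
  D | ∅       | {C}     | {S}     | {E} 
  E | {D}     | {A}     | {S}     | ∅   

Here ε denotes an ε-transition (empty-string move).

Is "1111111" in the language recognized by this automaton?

Start in {S}.
Read '1': {S} → {A, D, E}.
Read '1': {A, D, E} → {A, C, D, E}.
Read '1': {A, C, D, E} → {A, C, D, E}.
Read '1': {A, C, D, E} → {A, C, D, E}.
Read '1': {A, C, D, E} → {A, C, D, E}.
Read '1': {A, C, D, E} → {A, C, D, E}.
Read '1': {A, C, D, E} → {A, C, D, E}.
The final set {A, C, D, E} contains the accepting state D.

Yes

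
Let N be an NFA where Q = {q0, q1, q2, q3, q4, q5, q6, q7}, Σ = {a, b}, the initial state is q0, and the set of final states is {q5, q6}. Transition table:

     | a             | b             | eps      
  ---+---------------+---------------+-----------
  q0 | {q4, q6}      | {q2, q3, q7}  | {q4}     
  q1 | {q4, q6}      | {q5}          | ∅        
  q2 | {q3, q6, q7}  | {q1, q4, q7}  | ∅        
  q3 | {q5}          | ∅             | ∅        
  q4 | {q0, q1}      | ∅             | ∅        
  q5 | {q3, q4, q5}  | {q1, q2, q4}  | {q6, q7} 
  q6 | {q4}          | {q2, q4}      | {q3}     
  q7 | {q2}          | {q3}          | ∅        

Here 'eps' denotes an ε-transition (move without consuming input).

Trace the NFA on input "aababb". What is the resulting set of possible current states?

{q1, q2, q3, q4, q5, q6, q7}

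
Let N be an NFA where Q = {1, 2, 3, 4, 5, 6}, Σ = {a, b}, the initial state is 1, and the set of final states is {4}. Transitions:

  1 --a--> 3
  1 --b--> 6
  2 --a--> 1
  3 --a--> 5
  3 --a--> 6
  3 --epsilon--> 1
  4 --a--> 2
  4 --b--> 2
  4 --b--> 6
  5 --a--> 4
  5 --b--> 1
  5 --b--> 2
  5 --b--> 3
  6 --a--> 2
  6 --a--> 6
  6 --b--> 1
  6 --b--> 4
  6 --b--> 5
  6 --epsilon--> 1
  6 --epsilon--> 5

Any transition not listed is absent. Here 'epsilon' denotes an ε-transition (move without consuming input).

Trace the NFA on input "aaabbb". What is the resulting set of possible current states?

Start in {1}.
Read 'a': {1} → {1, 3}.
Read 'a': {1, 3} → {1, 3, 5, 6}.
Read 'a': {1, 3, 5, 6} → {1, 2, 3, 4, 5, 6}.
Read 'b': {1, 2, 3, 4, 5, 6} → {1, 2, 3, 4, 5, 6}.
Read 'b': {1, 2, 3, 4, 5, 6} → {1, 2, 3, 4, 5, 6}.
Read 'b': {1, 2, 3, 4, 5, 6} → {1, 2, 3, 4, 5, 6}.

{1, 2, 3, 4, 5, 6}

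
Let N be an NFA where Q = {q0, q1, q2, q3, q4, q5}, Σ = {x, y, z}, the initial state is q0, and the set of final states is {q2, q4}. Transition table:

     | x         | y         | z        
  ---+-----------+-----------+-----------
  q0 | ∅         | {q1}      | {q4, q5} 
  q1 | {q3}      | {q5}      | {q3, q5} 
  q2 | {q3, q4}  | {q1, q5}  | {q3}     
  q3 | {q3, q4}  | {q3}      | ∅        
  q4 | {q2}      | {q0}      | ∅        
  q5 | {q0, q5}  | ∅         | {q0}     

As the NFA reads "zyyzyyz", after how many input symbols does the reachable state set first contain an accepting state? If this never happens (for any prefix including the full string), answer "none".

1

Start in {q0}.
Read 'z': q0→{q4, q5}; now {q4, q5}.
None of the earlier sets intersect F, but {q4, q5} does.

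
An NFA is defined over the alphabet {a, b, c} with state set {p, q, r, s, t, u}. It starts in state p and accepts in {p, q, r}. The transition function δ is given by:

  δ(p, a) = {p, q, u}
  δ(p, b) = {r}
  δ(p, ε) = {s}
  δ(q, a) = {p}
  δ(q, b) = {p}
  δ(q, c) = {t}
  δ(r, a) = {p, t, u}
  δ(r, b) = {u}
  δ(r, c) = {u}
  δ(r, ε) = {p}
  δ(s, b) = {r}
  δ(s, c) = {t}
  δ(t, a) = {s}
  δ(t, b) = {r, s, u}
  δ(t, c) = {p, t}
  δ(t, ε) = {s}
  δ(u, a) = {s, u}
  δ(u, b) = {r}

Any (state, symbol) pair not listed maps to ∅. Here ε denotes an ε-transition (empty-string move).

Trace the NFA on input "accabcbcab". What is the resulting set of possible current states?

{p, r, s}

Start: ε-closure({p}) = {p, s}.
Read 'a': {p, s} → {p, q, s, u}.
Read 'c': {p, q, s, u} → {s, t}.
Read 'c': {s, t} → {p, s, t}.
Read 'a': {p, s, t} → {p, q, s, u}.
Read 'b': {p, q, s, u} → {p, r, s}.
Read 'c': {p, r, s} → {s, t, u}.
Read 'b': {s, t, u} → {p, r, s, u}.
Read 'c': {p, r, s, u} → {s, t, u}.
Read 'a': {s, t, u} → {s, u}.
Read 'b': {s, u} → {p, r, s}.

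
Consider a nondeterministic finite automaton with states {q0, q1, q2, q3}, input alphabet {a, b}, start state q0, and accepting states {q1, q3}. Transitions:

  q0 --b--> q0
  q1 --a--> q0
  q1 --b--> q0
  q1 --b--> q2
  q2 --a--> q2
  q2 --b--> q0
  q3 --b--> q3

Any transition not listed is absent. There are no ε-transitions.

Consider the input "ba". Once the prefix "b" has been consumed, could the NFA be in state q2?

No

Start in {q0}.
Read 'b': {q0} → {q0}.
State q2 is not in {q0}.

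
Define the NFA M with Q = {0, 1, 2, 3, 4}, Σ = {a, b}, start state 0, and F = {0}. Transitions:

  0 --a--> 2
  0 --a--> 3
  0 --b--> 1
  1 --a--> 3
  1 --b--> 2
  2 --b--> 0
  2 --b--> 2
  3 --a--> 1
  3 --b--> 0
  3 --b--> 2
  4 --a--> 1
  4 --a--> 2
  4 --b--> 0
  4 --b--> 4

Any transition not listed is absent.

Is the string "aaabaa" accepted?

No

Start in {0}.
Read 'a': 0→{2, 3}; now {2, 3}.
Read 'a': 2→∅, 3→{1}; now {1}.
Read 'a': 1→{3}; now {3}.
Read 'b': 3→{0, 2}; now {0, 2}.
Read 'a': 0→{2, 3}, 2→∅; now {2, 3}.
Read 'a': 2→∅, 3→{1}; now {1}.
The final set {1} contains no accepting state.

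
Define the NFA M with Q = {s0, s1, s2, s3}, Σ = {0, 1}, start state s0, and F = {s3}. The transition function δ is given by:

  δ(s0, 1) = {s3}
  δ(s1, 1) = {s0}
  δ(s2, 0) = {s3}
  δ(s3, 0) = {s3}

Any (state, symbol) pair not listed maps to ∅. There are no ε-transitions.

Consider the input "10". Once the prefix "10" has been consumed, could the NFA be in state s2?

No

Start in {s0}.
Read '1': s0→{s3}; now {s3}.
Read '0': s3→{s3}; now {s3}.
State s2 is not in {s3}.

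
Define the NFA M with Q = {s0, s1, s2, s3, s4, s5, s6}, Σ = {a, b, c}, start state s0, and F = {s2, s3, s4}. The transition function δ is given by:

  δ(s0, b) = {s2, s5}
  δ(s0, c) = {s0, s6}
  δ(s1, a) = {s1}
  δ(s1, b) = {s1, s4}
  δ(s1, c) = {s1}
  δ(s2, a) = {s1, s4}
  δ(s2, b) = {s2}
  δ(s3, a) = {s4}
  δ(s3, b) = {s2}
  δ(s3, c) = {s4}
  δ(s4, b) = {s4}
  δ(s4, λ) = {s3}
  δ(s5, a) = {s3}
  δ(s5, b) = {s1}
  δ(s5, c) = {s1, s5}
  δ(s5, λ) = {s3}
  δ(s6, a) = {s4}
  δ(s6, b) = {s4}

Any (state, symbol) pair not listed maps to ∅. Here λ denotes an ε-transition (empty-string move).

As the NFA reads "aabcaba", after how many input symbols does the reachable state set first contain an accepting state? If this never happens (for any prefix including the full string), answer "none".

none

Start in {s0}.
Read 'a': s0→∅; now ∅.
The set is empty and remains empty for the remaining 6 symbols.
No reachable set along the way intersects F.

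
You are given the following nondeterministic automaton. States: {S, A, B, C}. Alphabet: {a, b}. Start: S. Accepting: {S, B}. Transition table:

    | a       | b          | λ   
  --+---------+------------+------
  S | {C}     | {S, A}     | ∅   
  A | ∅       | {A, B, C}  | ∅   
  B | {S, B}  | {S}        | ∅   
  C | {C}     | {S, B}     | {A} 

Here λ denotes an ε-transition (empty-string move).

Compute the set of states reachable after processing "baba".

Start in {S}.
Read 'b': S→{S, A}; now {S, A}.
Read 'a': S→{C}, A→∅; union {C}; ε-closure = {A, C}.
Read 'b': A→{A, B, C}, C→{S, B}; now {S, A, B, C}.
Read 'a': S→{C}, A→∅, B→{S, B}, C→{C}; union {S, B, C}; ε-closure = {S, A, B, C}.

{S, A, B, C}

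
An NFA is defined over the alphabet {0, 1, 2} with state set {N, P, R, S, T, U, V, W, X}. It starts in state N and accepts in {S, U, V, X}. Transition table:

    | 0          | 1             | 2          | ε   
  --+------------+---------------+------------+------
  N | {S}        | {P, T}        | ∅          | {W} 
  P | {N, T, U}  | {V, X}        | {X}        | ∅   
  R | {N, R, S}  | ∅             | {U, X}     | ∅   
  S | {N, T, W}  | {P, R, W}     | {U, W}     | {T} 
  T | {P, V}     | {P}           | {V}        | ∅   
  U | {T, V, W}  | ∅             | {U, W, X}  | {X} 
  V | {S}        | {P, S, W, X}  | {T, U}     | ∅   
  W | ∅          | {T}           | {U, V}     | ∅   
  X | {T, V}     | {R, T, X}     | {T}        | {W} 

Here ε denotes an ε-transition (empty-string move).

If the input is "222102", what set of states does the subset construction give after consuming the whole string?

{T, U, V, W, X}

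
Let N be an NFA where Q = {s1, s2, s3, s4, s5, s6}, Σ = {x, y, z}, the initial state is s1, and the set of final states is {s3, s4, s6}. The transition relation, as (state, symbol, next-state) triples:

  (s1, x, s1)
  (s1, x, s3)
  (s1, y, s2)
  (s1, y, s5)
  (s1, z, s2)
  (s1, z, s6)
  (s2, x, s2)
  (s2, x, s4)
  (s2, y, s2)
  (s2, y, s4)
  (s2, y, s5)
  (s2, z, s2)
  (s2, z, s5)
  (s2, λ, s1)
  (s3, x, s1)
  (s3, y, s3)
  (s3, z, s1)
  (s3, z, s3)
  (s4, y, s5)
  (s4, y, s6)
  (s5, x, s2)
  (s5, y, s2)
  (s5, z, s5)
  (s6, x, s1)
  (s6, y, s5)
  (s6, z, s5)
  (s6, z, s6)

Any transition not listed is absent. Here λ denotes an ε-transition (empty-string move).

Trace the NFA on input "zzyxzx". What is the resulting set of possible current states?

Start in {s1}.
Read 'z': {s1} → {s1, s2, s6}.
Read 'z': {s1, s2, s6} → {s1, s2, s5, s6}.
Read 'y': {s1, s2, s5, s6} → {s1, s2, s4, s5}.
Read 'x': {s1, s2, s4, s5} → {s1, s2, s3, s4}.
Read 'z': {s1, s2, s3, s4} → {s1, s2, s3, s5, s6}.
Read 'x': {s1, s2, s3, s5, s6} → {s1, s2, s3, s4}.

{s1, s2, s3, s4}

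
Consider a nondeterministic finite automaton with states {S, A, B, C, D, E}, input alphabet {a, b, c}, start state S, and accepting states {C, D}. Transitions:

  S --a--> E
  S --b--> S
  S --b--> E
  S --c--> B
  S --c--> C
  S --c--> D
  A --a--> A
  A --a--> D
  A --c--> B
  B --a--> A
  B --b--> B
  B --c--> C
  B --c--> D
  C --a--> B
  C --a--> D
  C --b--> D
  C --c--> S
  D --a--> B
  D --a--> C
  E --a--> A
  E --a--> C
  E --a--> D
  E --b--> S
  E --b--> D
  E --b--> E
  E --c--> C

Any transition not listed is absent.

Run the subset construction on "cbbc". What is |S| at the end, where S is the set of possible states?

2

Start in {S}.
Read 'c': {S} → {B, C, D}.
Read 'b': {B, C, D} → {B, D}.
Read 'b': {B, D} → {B}.
Read 'c': {B} → {C, D}.
That set has 2 states.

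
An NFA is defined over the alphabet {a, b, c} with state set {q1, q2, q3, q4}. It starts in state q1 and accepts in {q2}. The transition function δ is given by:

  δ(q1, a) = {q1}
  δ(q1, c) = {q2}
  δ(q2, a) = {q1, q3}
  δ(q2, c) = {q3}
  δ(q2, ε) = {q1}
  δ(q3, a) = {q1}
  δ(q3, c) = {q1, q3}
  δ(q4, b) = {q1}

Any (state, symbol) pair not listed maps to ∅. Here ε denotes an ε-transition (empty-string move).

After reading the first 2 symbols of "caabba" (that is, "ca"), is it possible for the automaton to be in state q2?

No

Start in {q1}.
Read 'c': {q1} → {q1, q2}.
Read 'a': {q1, q2} → {q1, q3}.
State q2 is not in {q1, q3}.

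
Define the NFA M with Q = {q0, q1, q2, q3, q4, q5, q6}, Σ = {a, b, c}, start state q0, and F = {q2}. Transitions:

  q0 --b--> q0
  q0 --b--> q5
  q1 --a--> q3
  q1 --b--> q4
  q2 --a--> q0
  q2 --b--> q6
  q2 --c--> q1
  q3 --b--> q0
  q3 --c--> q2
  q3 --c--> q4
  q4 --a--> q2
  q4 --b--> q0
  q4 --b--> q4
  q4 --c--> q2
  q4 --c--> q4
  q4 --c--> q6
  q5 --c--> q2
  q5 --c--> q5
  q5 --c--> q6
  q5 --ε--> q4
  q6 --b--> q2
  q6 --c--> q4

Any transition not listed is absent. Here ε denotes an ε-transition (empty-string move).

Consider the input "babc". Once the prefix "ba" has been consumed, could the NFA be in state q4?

No

Start in {q0}.
Read 'b': q0→{q0, q5}; union {q0, q5}; ε-closure = {q0, q4, q5}.
Read 'a': q0→∅, q4→{q2}, q5→∅; now {q2}.
State q4 is not in {q2}.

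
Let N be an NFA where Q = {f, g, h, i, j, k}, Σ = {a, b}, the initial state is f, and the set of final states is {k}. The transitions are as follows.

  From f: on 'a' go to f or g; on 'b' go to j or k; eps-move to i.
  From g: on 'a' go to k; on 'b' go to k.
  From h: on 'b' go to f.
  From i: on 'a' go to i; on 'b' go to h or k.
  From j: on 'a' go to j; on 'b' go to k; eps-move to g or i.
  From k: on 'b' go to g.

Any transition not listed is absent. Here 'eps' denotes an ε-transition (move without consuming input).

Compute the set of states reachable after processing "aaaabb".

{f, g, h, i, k}

Start: ε-closure({f}) = {f, i}.
Read 'a': f→{f, g}, i→{i}; now {f, g, i}.
Read 'a': f→{f, g}, g→{k}, i→{i}; now {f, g, i, k}.
Read 'a': f→{f, g}, g→{k}, i→{i}, k→∅; now {f, g, i, k}.
Read 'a': f→{f, g}, g→{k}, i→{i}, k→∅; now {f, g, i, k}.
Read 'b': f→{j, k}, g→{k}, i→{h, k}, k→{g}; union {g, h, j, k}; ε-closure = {g, h, i, j, k}.
Read 'b': g→{k}, h→{f}, i→{h, k}, j→{k}, k→{g}; union {f, g, h, k}; ε-closure = {f, g, h, i, k}.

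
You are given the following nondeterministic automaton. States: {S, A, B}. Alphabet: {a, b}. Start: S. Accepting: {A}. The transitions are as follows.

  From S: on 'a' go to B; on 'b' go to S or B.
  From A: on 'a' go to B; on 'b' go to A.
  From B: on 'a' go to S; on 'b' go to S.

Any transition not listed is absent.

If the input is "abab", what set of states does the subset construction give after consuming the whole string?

Start in {S}.
Read 'a': {S} → {B}.
Read 'b': {B} → {S}.
Read 'a': {S} → {B}.
Read 'b': {B} → {S}.

{S}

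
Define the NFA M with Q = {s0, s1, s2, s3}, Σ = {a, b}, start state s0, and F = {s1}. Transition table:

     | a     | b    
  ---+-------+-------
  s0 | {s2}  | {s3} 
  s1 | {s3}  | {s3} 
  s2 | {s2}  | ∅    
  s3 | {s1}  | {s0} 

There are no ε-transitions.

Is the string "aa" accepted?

Start in {s0}.
Read 'a': {s0} → {s2}.
Read 'a': {s2} → {s2}.
The final set {s2} contains no accepting state.

No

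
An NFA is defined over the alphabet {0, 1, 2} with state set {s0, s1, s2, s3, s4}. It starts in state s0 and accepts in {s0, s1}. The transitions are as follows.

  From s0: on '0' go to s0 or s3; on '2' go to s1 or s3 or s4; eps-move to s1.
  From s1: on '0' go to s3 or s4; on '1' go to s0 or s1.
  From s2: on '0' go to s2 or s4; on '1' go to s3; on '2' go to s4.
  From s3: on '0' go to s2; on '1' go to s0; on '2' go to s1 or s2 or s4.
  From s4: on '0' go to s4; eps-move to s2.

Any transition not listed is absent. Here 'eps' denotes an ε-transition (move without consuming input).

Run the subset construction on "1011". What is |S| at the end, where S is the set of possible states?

2

Start: ε-closure({s0}) = {s0, s1}.
Read '1': {s0, s1} → {s0, s1}.
Read '0': {s0, s1} → {s0, s1, s2, s3, s4}.
Read '1': {s0, s1, s2, s3, s4} → {s0, s1, s3}.
Read '1': {s0, s1, s3} → {s0, s1}.
That set has 2 states.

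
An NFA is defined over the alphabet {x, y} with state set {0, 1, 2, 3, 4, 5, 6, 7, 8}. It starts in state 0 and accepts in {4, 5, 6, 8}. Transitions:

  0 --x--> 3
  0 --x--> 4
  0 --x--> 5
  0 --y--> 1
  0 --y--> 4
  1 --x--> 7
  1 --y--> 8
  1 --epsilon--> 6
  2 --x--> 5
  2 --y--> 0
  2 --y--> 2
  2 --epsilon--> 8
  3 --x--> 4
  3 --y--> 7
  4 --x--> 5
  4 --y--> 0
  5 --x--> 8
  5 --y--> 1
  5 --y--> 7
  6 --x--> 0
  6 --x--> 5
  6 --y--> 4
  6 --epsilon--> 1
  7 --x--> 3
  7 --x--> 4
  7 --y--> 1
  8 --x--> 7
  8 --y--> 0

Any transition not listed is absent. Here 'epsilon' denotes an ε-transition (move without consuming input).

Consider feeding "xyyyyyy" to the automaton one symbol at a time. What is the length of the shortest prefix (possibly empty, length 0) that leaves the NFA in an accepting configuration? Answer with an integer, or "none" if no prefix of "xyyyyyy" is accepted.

Start in {0}.
Read 'x': 0→{3, 4, 5}; now {3, 4, 5}.
None of the earlier sets intersect F, but {3, 4, 5} does.

1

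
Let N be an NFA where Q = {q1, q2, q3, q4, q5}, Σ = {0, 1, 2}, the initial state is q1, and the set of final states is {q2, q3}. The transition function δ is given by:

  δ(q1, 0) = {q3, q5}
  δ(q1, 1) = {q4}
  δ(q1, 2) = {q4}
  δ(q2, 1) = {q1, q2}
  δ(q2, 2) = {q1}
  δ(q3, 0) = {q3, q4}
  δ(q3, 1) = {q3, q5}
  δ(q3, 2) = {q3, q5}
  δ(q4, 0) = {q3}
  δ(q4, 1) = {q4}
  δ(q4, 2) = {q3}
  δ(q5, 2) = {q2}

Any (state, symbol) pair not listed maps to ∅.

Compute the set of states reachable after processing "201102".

Start in {q1}.
Read '2': {q1} → {q4}.
Read '0': {q4} → {q3}.
Read '1': {q3} → {q3, q5}.
Read '1': {q3, q5} → {q3, q5}.
Read '0': {q3, q5} → {q3, q4}.
Read '2': {q3, q4} → {q3, q5}.

{q3, q5}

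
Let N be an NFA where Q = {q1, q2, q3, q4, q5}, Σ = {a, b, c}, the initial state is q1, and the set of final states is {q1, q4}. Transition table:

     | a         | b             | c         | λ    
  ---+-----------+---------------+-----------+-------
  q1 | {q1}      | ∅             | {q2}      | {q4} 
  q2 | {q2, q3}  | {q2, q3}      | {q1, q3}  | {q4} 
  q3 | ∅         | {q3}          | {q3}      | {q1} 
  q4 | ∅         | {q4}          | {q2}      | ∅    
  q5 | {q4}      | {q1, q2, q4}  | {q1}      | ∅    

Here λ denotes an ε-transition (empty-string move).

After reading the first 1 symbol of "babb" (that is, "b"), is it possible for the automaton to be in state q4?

Start: ε-closure({q1}) = {q1, q4}.
Read 'b': q1→∅, q4→{q4}; now {q4}.
State q4 is in {q4}.

Yes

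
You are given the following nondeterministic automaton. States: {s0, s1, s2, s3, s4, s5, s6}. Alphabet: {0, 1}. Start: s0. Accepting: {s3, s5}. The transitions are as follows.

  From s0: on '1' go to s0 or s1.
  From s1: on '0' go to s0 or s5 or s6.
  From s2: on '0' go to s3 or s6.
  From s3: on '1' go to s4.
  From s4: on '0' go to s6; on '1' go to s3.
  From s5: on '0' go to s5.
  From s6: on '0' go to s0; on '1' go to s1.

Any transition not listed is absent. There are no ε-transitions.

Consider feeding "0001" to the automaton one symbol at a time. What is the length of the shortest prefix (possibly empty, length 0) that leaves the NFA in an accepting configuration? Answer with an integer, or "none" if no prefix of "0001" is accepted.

Start in {s0}.
Read '0': s0→∅; now ∅.
The set is empty and remains empty for the remaining 3 symbols.
No reachable set along the way intersects F.

none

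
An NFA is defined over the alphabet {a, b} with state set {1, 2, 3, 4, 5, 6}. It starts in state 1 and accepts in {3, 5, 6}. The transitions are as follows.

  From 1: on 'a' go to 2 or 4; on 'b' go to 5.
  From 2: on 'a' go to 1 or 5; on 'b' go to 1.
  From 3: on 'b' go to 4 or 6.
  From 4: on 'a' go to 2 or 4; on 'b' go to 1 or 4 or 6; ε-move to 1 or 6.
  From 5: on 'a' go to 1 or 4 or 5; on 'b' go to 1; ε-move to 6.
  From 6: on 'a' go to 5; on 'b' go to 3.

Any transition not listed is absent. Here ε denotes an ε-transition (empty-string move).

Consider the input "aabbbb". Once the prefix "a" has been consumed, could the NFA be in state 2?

Start in {1}.
Read 'a': 1→{2, 4}; union {2, 4}; ε-closure = {1, 2, 4, 6}.
State 2 is in {1, 2, 4, 6}.

Yes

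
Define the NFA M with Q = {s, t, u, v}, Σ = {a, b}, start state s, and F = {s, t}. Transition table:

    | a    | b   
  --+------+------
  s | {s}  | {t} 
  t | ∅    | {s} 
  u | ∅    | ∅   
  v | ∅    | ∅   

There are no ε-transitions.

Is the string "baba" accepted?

No

Start in {s}.
Read 'b': s→{t}; now {t}.
Read 'a': t→∅; now ∅.
The set is empty and remains empty for the remaining 2 symbols.
The final set ∅ contains no accepting state.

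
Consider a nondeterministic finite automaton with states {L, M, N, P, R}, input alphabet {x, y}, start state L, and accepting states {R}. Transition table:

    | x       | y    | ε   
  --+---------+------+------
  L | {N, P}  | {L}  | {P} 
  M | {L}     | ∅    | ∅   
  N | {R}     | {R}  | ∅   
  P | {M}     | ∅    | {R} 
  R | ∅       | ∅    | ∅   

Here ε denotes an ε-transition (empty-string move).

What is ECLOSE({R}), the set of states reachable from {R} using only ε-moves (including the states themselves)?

Begin with {R}.
No ε-moves leave this set, so the closure equals the set itself.

{R}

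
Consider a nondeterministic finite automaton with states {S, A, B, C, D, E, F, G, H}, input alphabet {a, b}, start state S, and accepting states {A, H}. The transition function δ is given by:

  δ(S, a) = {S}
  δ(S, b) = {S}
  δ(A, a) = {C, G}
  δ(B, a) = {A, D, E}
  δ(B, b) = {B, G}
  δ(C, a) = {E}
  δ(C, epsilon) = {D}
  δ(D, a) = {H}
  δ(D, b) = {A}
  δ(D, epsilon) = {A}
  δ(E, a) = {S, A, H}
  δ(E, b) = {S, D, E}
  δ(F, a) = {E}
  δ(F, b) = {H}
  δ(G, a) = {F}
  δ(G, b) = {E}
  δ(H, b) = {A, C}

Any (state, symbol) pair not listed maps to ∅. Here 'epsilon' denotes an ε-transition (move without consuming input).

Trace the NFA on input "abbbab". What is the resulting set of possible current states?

Start in {S}.
Read 'a': {S} → {S}.
Read 'b': {S} → {S}.
Read 'b': {S} → {S}.
Read 'b': {S} → {S}.
Read 'a': {S} → {S}.
Read 'b': {S} → {S}.

{S}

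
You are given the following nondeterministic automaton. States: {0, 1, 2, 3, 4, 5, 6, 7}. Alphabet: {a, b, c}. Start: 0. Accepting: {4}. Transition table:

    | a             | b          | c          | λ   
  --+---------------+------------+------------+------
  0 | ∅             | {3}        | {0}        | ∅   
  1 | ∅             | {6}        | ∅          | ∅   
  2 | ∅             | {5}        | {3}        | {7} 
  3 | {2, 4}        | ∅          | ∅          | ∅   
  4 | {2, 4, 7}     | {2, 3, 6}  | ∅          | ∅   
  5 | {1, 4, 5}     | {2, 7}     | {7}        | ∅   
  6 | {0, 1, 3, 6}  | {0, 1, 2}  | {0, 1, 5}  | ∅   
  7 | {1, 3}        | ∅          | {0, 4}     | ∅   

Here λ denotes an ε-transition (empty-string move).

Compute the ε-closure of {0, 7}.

{0, 7}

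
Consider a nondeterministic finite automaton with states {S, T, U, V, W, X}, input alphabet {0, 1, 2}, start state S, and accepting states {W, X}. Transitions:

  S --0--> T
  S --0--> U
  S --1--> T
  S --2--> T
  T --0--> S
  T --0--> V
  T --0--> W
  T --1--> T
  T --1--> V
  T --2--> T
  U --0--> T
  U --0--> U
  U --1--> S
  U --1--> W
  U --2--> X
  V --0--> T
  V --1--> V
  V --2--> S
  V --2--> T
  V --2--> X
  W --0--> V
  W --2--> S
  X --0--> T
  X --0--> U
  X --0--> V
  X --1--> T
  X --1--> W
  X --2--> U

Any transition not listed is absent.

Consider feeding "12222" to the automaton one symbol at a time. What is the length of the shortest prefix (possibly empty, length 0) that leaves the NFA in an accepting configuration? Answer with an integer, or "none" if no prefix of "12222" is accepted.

none

Start in {S}.
Read '1': {S} → {T}.
Read '2': {T} → {T}.
Read '2': {T} → {T}.
Read '2': {T} → {T}.
Read '2': {T} → {T}.
No reachable set along the way intersects F.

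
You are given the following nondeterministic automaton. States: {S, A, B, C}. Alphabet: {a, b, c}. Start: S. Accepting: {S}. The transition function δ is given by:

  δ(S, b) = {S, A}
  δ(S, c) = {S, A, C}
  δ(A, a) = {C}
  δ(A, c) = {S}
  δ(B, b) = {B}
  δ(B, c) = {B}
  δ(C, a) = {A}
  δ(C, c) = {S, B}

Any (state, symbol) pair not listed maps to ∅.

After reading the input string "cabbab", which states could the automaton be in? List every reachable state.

∅

Start in {S}.
Read 'c': S→{S, A, C}; now {S, A, C}.
Read 'a': S→∅, A→{C}, C→{A}; now {A, C}.
Read 'b': A→∅, C→∅; now ∅.
The set is empty and remains empty for the remaining 3 symbols.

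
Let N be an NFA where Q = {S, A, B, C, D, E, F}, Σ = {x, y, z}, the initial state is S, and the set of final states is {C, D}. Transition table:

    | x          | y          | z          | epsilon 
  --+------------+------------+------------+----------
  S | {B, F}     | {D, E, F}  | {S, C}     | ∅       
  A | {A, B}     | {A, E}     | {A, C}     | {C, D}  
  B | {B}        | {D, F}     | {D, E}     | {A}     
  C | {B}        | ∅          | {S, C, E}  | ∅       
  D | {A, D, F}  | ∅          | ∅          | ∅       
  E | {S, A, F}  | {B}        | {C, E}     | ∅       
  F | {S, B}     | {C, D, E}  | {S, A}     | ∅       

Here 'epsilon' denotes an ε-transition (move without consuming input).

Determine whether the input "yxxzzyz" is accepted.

Start in {S}.
Read 'y': {S} → {D, E, F}.
Read 'x': {D, E, F} → {S, A, B, C, D, F}.
Read 'x': {S, A, B, C, D, F} → {S, A, B, C, D, F}.
Read 'z': {S, A, B, C, D, F} → {S, A, C, D, E}.
Read 'z': {S, A, C, D, E} → {S, A, C, D, E}.
Read 'y': {S, A, C, D, E} → {A, B, C, D, E, F}.
Read 'z': {A, B, C, D, E, F} → {S, A, C, D, E}.
The final set {S, A, C, D, E} contains the accepting states C, D.

Yes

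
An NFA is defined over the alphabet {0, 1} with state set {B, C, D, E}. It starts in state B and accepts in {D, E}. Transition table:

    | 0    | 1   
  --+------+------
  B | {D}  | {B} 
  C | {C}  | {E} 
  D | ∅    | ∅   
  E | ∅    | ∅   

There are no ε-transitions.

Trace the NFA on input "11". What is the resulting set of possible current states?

Start in {B}.
Read '1': {B} → {B}.
Read '1': {B} → {B}.

{B}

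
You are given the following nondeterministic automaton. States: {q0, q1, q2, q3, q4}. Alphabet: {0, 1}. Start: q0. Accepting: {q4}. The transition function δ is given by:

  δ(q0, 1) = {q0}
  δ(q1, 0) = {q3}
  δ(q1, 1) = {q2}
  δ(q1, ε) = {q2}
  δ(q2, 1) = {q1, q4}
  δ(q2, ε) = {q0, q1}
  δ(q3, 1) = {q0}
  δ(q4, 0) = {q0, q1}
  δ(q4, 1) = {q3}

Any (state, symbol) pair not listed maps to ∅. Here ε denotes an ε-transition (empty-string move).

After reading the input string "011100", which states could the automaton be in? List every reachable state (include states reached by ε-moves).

∅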